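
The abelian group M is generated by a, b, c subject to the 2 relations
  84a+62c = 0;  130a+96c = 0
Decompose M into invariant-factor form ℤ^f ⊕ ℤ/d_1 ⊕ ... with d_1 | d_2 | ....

Answer: M ≅ ℤ^1 ⊕ ℤ/2 ⊕ ℤ/2

Derivation:
rank_ℚ(R)=2; free=3−2=1
SNF(R) diag = [2, 2] → torsion [2, 2]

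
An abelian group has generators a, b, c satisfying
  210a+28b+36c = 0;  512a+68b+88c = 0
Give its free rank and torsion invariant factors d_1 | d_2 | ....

rank_ℚ(R)=2; free=3−2=1
SNF(R) diag = [2, 4] → torsion [2, 4]

Answer: M ≅ ℤ^1 ⊕ ℤ/2 ⊕ ℤ/4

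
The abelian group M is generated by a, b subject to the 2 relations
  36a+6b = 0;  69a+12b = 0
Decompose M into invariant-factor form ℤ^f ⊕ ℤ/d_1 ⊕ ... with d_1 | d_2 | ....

rank_ℚ(R)=2; free=2−2=0
SNF(R) diag = [3, 6] → torsion [3, 6]

Answer: M ≅ ℤ/3 ⊕ ℤ/6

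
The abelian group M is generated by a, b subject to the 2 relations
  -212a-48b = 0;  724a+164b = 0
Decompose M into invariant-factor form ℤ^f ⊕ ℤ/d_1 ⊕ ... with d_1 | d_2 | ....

rank_ℚ(R)=2; free=2−2=0
SNF(R) diag = [4, 4] → torsion [4, 4]

Answer: M ≅ ℤ/4 ⊕ ℤ/4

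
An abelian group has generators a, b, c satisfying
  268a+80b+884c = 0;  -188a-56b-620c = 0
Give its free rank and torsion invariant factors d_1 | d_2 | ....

Answer: M ≅ ℤ^1 ⊕ ℤ/4 ⊕ ℤ/8

Derivation:
rank_ℚ(R)=2; free=3−2=1
SNF(R) diag = [4, 8] → torsion [4, 8]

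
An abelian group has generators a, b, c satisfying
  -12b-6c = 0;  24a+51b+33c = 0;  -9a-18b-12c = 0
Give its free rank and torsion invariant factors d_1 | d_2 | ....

Answer: M ≅ ℤ/3 ⊕ ℤ/3 ⊕ ℤ/6

Derivation:
rank_ℚ(R)=3; free=3−3=0
SNF(R) diag = [3, 3, 6] → torsion [3, 3, 6]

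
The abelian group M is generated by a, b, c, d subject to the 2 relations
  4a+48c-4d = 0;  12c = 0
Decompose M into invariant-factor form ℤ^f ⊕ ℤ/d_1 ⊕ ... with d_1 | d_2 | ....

rank_ℚ(R)=2; free=4−2=2
SNF(R) diag = [4, 12] → torsion [4, 12]

Answer: M ≅ ℤ^2 ⊕ ℤ/4 ⊕ ℤ/12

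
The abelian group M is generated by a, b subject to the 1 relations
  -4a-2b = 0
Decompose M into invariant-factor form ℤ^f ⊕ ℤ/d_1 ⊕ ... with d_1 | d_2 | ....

Answer: M ≅ ℤ^1 ⊕ ℤ/2

Derivation:
rank_ℚ(R)=1; free=2−1=1
SNF(R) diag = [2] → torsion [2]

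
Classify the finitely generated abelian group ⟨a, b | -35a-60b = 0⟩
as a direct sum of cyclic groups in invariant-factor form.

rank_ℚ(R)=1; free=2−1=1
SNF(R) diag = [5] → torsion [5]

Answer: M ≅ ℤ^1 ⊕ ℤ/5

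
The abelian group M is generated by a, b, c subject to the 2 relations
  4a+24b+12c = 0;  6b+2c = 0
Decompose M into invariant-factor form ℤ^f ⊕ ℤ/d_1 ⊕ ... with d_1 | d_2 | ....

Answer: M ≅ ℤ^1 ⊕ ℤ/2 ⊕ ℤ/4

Derivation:
rank_ℚ(R)=2; free=3−2=1
SNF(R) diag = [2, 4] → torsion [2, 4]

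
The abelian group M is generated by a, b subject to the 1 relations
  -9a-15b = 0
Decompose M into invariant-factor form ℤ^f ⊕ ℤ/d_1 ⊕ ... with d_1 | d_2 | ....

Answer: M ≅ ℤ^1 ⊕ ℤ/3

Derivation:
rank_ℚ(R)=1; free=2−1=1
SNF(R) diag = [3] → torsion [3]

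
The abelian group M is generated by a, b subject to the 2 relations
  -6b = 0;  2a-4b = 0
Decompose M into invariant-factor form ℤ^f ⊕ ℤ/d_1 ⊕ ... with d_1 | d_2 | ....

rank_ℚ(R)=2; free=2−2=0
SNF(R) diag = [2, 6] → torsion [2, 6]

Answer: M ≅ ℤ/2 ⊕ ℤ/6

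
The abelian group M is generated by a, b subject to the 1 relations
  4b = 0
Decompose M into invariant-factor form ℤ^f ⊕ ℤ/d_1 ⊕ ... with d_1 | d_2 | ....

Answer: M ≅ ℤ^1 ⊕ ℤ/4

Derivation:
rank_ℚ(R)=1; free=2−1=1
SNF(R) diag = [4] → torsion [4]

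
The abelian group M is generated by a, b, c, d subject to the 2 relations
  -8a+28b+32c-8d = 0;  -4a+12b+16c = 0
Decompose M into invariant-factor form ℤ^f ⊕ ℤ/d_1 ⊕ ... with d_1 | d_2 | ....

rank_ℚ(R)=2; free=4−2=2
SNF(R) diag = [4, 4] → torsion [4, 4]

Answer: M ≅ ℤ^2 ⊕ ℤ/4 ⊕ ℤ/4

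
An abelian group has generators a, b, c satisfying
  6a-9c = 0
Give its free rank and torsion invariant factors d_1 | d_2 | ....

rank_ℚ(R)=1; free=3−1=2
SNF(R) diag = [3] → torsion [3]

Answer: M ≅ ℤ^2 ⊕ ℤ/3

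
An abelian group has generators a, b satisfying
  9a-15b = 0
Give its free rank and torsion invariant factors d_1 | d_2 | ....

rank_ℚ(R)=1; free=2−1=1
SNF(R) diag = [3] → torsion [3]

Answer: M ≅ ℤ^1 ⊕ ℤ/3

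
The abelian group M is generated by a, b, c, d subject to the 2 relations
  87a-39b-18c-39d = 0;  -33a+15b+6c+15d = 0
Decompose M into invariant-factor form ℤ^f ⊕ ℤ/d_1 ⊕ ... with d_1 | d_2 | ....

Answer: M ≅ ℤ^2 ⊕ ℤ/3 ⊕ ℤ/6

Derivation:
rank_ℚ(R)=2; free=4−2=2
SNF(R) diag = [3, 6] → torsion [3, 6]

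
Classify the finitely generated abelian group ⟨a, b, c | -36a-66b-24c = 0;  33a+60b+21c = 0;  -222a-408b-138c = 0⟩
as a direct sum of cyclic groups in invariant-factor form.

Answer: M ≅ ℤ/3 ⊕ ℤ/6 ⊕ ℤ/12

Derivation:
rank_ℚ(R)=3; free=3−3=0
SNF(R) diag = [3, 6, 12] → torsion [3, 6, 12]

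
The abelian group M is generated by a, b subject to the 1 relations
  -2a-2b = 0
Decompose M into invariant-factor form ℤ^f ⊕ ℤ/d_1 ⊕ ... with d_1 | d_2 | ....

rank_ℚ(R)=1; free=2−1=1
SNF(R) diag = [2] → torsion [2]

Answer: M ≅ ℤ^1 ⊕ ℤ/2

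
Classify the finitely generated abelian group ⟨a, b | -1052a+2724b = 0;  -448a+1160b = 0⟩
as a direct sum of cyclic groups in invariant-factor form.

Answer: M ≅ ℤ/4 ⊕ ℤ/8

Derivation:
rank_ℚ(R)=2; free=2−2=0
SNF(R) diag = [4, 8] → torsion [4, 8]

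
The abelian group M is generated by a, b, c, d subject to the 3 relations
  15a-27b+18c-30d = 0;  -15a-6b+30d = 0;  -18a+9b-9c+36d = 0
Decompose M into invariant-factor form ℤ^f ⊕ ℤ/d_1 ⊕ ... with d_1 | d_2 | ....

Answer: M ≅ ℤ^1 ⊕ ℤ/3 ⊕ ℤ/3 ⊕ ℤ/9

Derivation:
rank_ℚ(R)=3; free=4−3=1
SNF(R) diag = [3, 3, 9] → torsion [3, 3, 9]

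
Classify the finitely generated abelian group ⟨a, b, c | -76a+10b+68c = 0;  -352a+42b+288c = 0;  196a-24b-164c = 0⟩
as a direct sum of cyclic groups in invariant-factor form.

rank_ℚ(R)=3; free=3−3=0
SNF(R) diag = [2, 4, 8] → torsion [2, 4, 8]

Answer: M ≅ ℤ/2 ⊕ ℤ/4 ⊕ ℤ/8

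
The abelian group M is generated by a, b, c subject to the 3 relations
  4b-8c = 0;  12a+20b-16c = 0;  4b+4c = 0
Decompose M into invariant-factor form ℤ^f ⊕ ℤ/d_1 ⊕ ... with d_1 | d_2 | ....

rank_ℚ(R)=3; free=3−3=0
SNF(R) diag = [4, 12, 12] → torsion [4, 12, 12]

Answer: M ≅ ℤ/4 ⊕ ℤ/12 ⊕ ℤ/12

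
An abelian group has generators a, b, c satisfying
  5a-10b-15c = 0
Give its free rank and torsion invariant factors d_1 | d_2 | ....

Answer: M ≅ ℤ^2 ⊕ ℤ/5

Derivation:
rank_ℚ(R)=1; free=3−1=2
SNF(R) diag = [5] → torsion [5]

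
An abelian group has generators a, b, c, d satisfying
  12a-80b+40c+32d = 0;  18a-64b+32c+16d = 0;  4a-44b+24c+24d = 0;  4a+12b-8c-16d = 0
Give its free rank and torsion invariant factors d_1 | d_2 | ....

Answer: M ≅ ℤ/2 ⊕ ℤ/4 ⊕ ℤ/8 ⊕ ℤ/24

Derivation:
rank_ℚ(R)=4; free=4−4=0
SNF(R) diag = [2, 4, 8, 24] → torsion [2, 4, 8, 24]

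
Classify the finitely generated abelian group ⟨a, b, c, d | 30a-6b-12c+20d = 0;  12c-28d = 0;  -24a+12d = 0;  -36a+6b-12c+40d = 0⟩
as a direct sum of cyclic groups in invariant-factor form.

Answer: M ≅ ℤ/2 ⊕ ℤ/6 ⊕ ℤ/12 ⊕ ℤ/12

Derivation:
rank_ℚ(R)=4; free=4−4=0
SNF(R) diag = [2, 6, 12, 12] → torsion [2, 6, 12, 12]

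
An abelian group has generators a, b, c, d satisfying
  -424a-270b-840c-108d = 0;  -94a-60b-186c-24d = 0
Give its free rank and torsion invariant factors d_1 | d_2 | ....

rank_ℚ(R)=2; free=4−2=2
SNF(R) diag = [2, 6] → torsion [2, 6]

Answer: M ≅ ℤ^2 ⊕ ℤ/2 ⊕ ℤ/6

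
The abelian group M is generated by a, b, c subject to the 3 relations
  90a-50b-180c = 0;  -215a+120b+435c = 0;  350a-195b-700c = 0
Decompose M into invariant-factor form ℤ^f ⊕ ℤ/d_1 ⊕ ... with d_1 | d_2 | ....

Answer: M ≅ ℤ/5 ⊕ ℤ/5 ⊕ ℤ/10

Derivation:
rank_ℚ(R)=3; free=3−3=0
SNF(R) diag = [5, 5, 10] → torsion [5, 5, 10]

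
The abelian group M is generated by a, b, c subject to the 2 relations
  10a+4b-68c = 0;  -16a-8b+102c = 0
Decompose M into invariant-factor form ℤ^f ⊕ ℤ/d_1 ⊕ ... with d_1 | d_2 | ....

Answer: M ≅ ℤ^1 ⊕ ℤ/2 ⊕ ℤ/2

Derivation:
rank_ℚ(R)=2; free=3−2=1
SNF(R) diag = [2, 2] → torsion [2, 2]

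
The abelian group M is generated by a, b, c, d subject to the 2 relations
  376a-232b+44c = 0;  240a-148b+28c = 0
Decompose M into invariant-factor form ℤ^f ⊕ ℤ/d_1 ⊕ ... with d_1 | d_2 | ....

rank_ℚ(R)=2; free=4−2=2
SNF(R) diag = [4, 4] → torsion [4, 4]

Answer: M ≅ ℤ^2 ⊕ ℤ/4 ⊕ ℤ/4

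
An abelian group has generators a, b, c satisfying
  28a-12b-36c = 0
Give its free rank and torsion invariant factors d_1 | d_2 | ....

Answer: M ≅ ℤ^2 ⊕ ℤ/4

Derivation:
rank_ℚ(R)=1; free=3−1=2
SNF(R) diag = [4] → torsion [4]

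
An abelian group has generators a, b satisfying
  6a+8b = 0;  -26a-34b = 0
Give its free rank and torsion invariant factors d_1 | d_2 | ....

rank_ℚ(R)=2; free=2−2=0
SNF(R) diag = [2, 2] → torsion [2, 2]

Answer: M ≅ ℤ/2 ⊕ ℤ/2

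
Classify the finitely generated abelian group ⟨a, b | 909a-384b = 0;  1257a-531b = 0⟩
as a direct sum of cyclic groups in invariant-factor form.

Answer: M ≅ ℤ/3 ⊕ ℤ/3

Derivation:
rank_ℚ(R)=2; free=2−2=0
SNF(R) diag = [3, 3] → torsion [3, 3]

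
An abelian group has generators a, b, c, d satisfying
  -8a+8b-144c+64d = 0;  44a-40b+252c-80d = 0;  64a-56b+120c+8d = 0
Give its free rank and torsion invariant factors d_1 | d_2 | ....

Answer: M ≅ ℤ^1 ⊕ ℤ/4 ⊕ ℤ/8 ⊕ ℤ/24

Derivation:
rank_ℚ(R)=3; free=4−3=1
SNF(R) diag = [4, 8, 24] → torsion [4, 8, 24]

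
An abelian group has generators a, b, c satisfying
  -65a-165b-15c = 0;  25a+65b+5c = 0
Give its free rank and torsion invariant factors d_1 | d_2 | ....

rank_ℚ(R)=2; free=3−2=1
SNF(R) diag = [5, 10] → torsion [5, 10]

Answer: M ≅ ℤ^1 ⊕ ℤ/5 ⊕ ℤ/10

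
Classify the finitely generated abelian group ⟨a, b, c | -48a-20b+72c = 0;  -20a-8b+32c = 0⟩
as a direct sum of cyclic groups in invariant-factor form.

Answer: M ≅ ℤ^1 ⊕ ℤ/4 ⊕ ℤ/4

Derivation:
rank_ℚ(R)=2; free=3−2=1
SNF(R) diag = [4, 4] → torsion [4, 4]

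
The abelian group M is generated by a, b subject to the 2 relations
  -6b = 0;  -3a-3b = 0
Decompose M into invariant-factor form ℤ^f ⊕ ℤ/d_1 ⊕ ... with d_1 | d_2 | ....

Answer: M ≅ ℤ/3 ⊕ ℤ/6

Derivation:
rank_ℚ(R)=2; free=2−2=0
SNF(R) diag = [3, 6] → torsion [3, 6]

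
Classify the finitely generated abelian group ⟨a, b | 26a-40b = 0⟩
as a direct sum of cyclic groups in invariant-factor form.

Answer: M ≅ ℤ^1 ⊕ ℤ/2

Derivation:
rank_ℚ(R)=1; free=2−1=1
SNF(R) diag = [2] → torsion [2]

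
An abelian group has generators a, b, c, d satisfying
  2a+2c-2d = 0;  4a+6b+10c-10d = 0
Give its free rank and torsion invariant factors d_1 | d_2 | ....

rank_ℚ(R)=2; free=4−2=2
SNF(R) diag = [2, 6] → torsion [2, 6]

Answer: M ≅ ℤ^2 ⊕ ℤ/2 ⊕ ℤ/6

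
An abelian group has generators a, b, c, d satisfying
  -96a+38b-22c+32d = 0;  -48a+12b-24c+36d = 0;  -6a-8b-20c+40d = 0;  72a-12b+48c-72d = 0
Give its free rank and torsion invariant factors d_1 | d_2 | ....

rank_ℚ(R)=4; free=4−4=0
SNF(R) diag = [2, 6, 12, 36] → torsion [2, 6, 12, 36]

Answer: M ≅ ℤ/2 ⊕ ℤ/6 ⊕ ℤ/12 ⊕ ℤ/36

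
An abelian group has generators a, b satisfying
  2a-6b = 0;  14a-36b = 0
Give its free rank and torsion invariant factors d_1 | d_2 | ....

Answer: M ≅ ℤ/2 ⊕ ℤ/6

Derivation:
rank_ℚ(R)=2; free=2−2=0
SNF(R) diag = [2, 6] → torsion [2, 6]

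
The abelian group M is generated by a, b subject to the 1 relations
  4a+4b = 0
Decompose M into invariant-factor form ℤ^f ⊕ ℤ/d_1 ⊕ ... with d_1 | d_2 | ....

rank_ℚ(R)=1; free=2−1=1
SNF(R) diag = [4] → torsion [4]

Answer: M ≅ ℤ^1 ⊕ ℤ/4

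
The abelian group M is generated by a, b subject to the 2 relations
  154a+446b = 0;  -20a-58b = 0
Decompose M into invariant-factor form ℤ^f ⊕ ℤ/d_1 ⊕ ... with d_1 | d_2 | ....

Answer: M ≅ ℤ/2 ⊕ ℤ/6

Derivation:
rank_ℚ(R)=2; free=2−2=0
SNF(R) diag = [2, 6] → torsion [2, 6]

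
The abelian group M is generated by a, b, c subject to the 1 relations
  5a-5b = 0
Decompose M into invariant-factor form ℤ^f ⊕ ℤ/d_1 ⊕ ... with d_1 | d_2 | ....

rank_ℚ(R)=1; free=3−1=2
SNF(R) diag = [5] → torsion [5]

Answer: M ≅ ℤ^2 ⊕ ℤ/5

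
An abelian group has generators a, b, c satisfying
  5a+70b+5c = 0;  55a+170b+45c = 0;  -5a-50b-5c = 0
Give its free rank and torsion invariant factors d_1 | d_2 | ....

rank_ℚ(R)=3; free=3−3=0
SNF(R) diag = [5, 10, 20] → torsion [5, 10, 20]

Answer: M ≅ ℤ/5 ⊕ ℤ/10 ⊕ ℤ/20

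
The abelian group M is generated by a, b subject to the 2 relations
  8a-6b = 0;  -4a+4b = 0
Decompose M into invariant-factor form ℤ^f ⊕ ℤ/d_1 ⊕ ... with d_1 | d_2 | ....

rank_ℚ(R)=2; free=2−2=0
SNF(R) diag = [2, 4] → torsion [2, 4]

Answer: M ≅ ℤ/2 ⊕ ℤ/4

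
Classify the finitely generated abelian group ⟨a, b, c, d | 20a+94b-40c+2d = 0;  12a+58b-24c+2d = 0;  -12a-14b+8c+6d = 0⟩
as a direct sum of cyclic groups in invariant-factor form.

Answer: M ≅ ℤ^1 ⊕ ℤ/2 ⊕ ℤ/4 ⊕ ℤ/8

Derivation:
rank_ℚ(R)=3; free=4−3=1
SNF(R) diag = [2, 4, 8] → torsion [2, 4, 8]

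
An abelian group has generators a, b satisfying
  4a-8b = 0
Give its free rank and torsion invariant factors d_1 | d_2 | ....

rank_ℚ(R)=1; free=2−1=1
SNF(R) diag = [4] → torsion [4]

Answer: M ≅ ℤ^1 ⊕ ℤ/4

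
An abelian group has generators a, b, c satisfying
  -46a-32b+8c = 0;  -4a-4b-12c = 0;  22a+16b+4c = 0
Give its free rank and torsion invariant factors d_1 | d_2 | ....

Answer: M ≅ ℤ/2 ⊕ ℤ/4 ⊕ ℤ/4

Derivation:
rank_ℚ(R)=3; free=3−3=0
SNF(R) diag = [2, 4, 4] → torsion [2, 4, 4]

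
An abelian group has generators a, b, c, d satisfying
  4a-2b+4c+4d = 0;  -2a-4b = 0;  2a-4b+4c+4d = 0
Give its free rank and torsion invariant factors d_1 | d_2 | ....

Answer: M ≅ ℤ^1 ⊕ ℤ/2 ⊕ ℤ/2 ⊕ ℤ/4

Derivation:
rank_ℚ(R)=3; free=4−3=1
SNF(R) diag = [2, 2, 4] → torsion [2, 2, 4]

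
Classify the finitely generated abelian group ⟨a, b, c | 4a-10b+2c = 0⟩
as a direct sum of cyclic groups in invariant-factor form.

rank_ℚ(R)=1; free=3−1=2
SNF(R) diag = [2] → torsion [2]

Answer: M ≅ ℤ^2 ⊕ ℤ/2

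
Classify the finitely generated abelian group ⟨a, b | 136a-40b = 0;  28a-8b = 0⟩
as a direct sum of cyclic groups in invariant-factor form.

Answer: M ≅ ℤ/4 ⊕ ℤ/8

Derivation:
rank_ℚ(R)=2; free=2−2=0
SNF(R) diag = [4, 8] → torsion [4, 8]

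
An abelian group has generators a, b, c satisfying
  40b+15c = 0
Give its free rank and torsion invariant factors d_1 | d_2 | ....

rank_ℚ(R)=1; free=3−1=2
SNF(R) diag = [5] → torsion [5]

Answer: M ≅ ℤ^2 ⊕ ℤ/5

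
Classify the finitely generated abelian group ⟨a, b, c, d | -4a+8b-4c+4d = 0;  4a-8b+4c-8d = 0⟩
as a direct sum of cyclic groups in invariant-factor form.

Answer: M ≅ ℤ^2 ⊕ ℤ/4 ⊕ ℤ/4

Derivation:
rank_ℚ(R)=2; free=4−2=2
SNF(R) diag = [4, 4] → torsion [4, 4]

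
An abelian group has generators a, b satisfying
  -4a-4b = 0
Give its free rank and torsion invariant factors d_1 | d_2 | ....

rank_ℚ(R)=1; free=2−1=1
SNF(R) diag = [4] → torsion [4]

Answer: M ≅ ℤ^1 ⊕ ℤ/4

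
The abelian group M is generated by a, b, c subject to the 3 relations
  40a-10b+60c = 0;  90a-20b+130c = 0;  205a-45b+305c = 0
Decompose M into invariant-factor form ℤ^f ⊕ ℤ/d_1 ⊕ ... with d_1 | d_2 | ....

rank_ℚ(R)=3; free=3−3=0
SNF(R) diag = [5, 10, 20] → torsion [5, 10, 20]

Answer: M ≅ ℤ/5 ⊕ ℤ/10 ⊕ ℤ/20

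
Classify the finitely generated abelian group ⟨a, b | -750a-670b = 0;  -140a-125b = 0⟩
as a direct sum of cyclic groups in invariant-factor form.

Answer: M ≅ ℤ/5 ⊕ ℤ/10

Derivation:
rank_ℚ(R)=2; free=2−2=0
SNF(R) diag = [5, 10] → torsion [5, 10]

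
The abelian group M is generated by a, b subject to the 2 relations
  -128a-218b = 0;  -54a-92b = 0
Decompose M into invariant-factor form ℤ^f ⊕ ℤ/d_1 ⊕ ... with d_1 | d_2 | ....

rank_ℚ(R)=2; free=2−2=0
SNF(R) diag = [2, 2] → torsion [2, 2]

Answer: M ≅ ℤ/2 ⊕ ℤ/2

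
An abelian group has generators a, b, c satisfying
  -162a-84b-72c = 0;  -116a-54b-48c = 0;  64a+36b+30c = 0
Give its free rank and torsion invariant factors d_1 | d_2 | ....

rank_ℚ(R)=3; free=3−3=0
SNF(R) diag = [2, 6, 6] → torsion [2, 6, 6]

Answer: M ≅ ℤ/2 ⊕ ℤ/6 ⊕ ℤ/6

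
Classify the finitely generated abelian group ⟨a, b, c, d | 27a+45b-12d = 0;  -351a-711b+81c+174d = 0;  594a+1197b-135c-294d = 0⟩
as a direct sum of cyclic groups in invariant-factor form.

Answer: M ≅ ℤ^1 ⊕ ℤ/3 ⊕ ℤ/9 ⊕ ℤ/27

Derivation:
rank_ℚ(R)=3; free=4−3=1
SNF(R) diag = [3, 9, 27] → torsion [3, 9, 27]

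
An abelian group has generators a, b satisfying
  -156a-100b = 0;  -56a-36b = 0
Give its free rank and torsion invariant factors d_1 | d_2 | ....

Answer: M ≅ ℤ/4 ⊕ ℤ/4

Derivation:
rank_ℚ(R)=2; free=2−2=0
SNF(R) diag = [4, 4] → torsion [4, 4]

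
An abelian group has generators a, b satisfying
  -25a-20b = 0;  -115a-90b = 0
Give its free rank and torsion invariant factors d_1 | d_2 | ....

rank_ℚ(R)=2; free=2−2=0
SNF(R) diag = [5, 10] → torsion [5, 10]

Answer: M ≅ ℤ/5 ⊕ ℤ/10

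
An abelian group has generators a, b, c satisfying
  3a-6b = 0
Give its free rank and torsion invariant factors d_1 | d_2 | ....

Answer: M ≅ ℤ^2 ⊕ ℤ/3

Derivation:
rank_ℚ(R)=1; free=3−1=2
SNF(R) diag = [3] → torsion [3]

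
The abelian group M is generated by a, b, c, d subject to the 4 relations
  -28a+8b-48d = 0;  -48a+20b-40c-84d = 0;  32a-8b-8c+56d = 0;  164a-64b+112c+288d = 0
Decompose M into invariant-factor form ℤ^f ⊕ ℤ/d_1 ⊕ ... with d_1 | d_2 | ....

Answer: M ≅ ℤ/4 ⊕ ℤ/4 ⊕ ℤ/8 ⊕ ℤ/8

Derivation:
rank_ℚ(R)=4; free=4−4=0
SNF(R) diag = [4, 4, 8, 8] → torsion [4, 4, 8, 8]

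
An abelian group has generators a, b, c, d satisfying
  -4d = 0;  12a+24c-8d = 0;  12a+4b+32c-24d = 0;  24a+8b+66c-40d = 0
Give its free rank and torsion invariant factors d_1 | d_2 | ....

Answer: M ≅ ℤ/2 ⊕ ℤ/4 ⊕ ℤ/4 ⊕ ℤ/12

Derivation:
rank_ℚ(R)=4; free=4−4=0
SNF(R) diag = [2, 4, 4, 12] → torsion [2, 4, 4, 12]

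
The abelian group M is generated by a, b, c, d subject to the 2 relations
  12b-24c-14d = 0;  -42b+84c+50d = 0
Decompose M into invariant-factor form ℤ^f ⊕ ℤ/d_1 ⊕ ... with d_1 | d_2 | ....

Answer: M ≅ ℤ^2 ⊕ ℤ/2 ⊕ ℤ/6

Derivation:
rank_ℚ(R)=2; free=4−2=2
SNF(R) diag = [2, 6] → torsion [2, 6]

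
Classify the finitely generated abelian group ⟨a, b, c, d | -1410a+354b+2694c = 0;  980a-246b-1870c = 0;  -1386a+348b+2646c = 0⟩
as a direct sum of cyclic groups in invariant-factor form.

rank_ℚ(R)=3; free=4−3=1
SNF(R) diag = [2, 6, 18] → torsion [2, 6, 18]

Answer: M ≅ ℤ^1 ⊕ ℤ/2 ⊕ ℤ/6 ⊕ ℤ/18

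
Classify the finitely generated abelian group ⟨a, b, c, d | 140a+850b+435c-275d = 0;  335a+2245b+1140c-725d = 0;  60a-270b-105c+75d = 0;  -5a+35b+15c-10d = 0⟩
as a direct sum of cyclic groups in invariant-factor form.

rank_ℚ(R)=4; free=4−4=0
SNF(R) diag = [5, 15, 30, 60] → torsion [5, 15, 30, 60]

Answer: M ≅ ℤ/5 ⊕ ℤ/15 ⊕ ℤ/30 ⊕ ℤ/60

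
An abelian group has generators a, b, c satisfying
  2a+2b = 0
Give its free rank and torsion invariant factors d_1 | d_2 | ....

rank_ℚ(R)=1; free=3−1=2
SNF(R) diag = [2] → torsion [2]

Answer: M ≅ ℤ^2 ⊕ ℤ/2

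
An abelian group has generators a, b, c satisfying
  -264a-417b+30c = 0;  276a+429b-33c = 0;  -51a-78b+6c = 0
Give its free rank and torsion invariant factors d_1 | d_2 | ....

rank_ℚ(R)=3; free=3−3=0
SNF(R) diag = [3, 9, 27] → torsion [3, 9, 27]

Answer: M ≅ ℤ/3 ⊕ ℤ/9 ⊕ ℤ/27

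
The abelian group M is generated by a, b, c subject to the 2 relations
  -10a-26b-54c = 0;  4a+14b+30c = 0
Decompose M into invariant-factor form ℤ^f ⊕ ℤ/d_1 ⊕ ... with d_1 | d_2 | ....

rank_ℚ(R)=2; free=3−2=1
SNF(R) diag = [2, 6] → torsion [2, 6]

Answer: M ≅ ℤ^1 ⊕ ℤ/2 ⊕ ℤ/6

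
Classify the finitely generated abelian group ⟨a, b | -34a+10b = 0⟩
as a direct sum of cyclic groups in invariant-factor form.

rank_ℚ(R)=1; free=2−1=1
SNF(R) diag = [2] → torsion [2]

Answer: M ≅ ℤ^1 ⊕ ℤ/2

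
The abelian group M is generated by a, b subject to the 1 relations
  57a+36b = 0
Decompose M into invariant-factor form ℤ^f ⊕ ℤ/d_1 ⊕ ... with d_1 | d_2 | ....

rank_ℚ(R)=1; free=2−1=1
SNF(R) diag = [3] → torsion [3]

Answer: M ≅ ℤ^1 ⊕ ℤ/3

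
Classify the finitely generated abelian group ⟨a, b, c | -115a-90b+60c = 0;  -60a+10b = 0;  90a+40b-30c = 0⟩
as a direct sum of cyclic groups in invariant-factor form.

rank_ℚ(R)=3; free=3−3=0
SNF(R) diag = [5, 10, 30] → torsion [5, 10, 30]

Answer: M ≅ ℤ/5 ⊕ ℤ/10 ⊕ ℤ/30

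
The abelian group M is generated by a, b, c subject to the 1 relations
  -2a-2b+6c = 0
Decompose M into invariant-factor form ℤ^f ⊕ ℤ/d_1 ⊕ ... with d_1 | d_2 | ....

rank_ℚ(R)=1; free=3−1=2
SNF(R) diag = [2] → torsion [2]

Answer: M ≅ ℤ^2 ⊕ ℤ/2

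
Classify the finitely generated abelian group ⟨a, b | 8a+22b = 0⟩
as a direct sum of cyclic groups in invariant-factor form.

rank_ℚ(R)=1; free=2−1=1
SNF(R) diag = [2] → torsion [2]

Answer: M ≅ ℤ^1 ⊕ ℤ/2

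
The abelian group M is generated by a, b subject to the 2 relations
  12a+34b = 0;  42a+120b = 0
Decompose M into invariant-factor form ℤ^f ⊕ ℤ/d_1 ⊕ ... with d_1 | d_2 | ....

rank_ℚ(R)=2; free=2−2=0
SNF(R) diag = [2, 6] → torsion [2, 6]

Answer: M ≅ ℤ/2 ⊕ ℤ/6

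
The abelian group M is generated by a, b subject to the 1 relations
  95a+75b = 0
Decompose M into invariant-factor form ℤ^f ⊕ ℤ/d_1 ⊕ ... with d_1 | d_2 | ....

Answer: M ≅ ℤ^1 ⊕ ℤ/5

Derivation:
rank_ℚ(R)=1; free=2−1=1
SNF(R) diag = [5] → torsion [5]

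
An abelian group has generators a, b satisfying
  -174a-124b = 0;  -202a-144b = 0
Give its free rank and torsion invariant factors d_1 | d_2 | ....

rank_ℚ(R)=2; free=2−2=0
SNF(R) diag = [2, 4] → torsion [2, 4]

Answer: M ≅ ℤ/2 ⊕ ℤ/4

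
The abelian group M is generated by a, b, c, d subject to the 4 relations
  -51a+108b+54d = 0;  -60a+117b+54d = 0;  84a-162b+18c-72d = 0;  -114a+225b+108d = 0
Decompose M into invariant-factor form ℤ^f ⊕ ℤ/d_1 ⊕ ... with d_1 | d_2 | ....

rank_ℚ(R)=4; free=4−4=0
SNF(R) diag = [3, 9, 18, 54] → torsion [3, 9, 18, 54]

Answer: M ≅ ℤ/3 ⊕ ℤ/9 ⊕ ℤ/18 ⊕ ℤ/54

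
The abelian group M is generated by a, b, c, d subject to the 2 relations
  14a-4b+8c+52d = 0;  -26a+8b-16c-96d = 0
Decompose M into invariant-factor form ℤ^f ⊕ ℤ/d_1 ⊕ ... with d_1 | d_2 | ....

Answer: M ≅ ℤ^2 ⊕ ℤ/2 ⊕ ℤ/4

Derivation:
rank_ℚ(R)=2; free=4−2=2
SNF(R) diag = [2, 4] → torsion [2, 4]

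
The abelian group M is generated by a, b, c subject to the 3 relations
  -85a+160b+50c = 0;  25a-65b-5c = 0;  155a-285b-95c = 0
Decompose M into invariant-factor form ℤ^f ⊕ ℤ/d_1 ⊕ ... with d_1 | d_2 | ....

Answer: M ≅ ℤ/5 ⊕ ℤ/5 ⊕ ℤ/10

Derivation:
rank_ℚ(R)=3; free=3−3=0
SNF(R) diag = [5, 5, 10] → torsion [5, 5, 10]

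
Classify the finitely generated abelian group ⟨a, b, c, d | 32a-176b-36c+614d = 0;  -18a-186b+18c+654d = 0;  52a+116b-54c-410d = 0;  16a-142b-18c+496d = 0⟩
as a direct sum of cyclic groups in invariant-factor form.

rank_ℚ(R)=4; free=4−4=0
SNF(R) diag = [2, 6, 18, 54] → torsion [2, 6, 18, 54]

Answer: M ≅ ℤ/2 ⊕ ℤ/6 ⊕ ℤ/18 ⊕ ℤ/54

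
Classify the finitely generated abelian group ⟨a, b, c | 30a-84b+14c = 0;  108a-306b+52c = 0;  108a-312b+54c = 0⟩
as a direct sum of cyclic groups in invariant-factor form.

Answer: M ≅ ℤ/2 ⊕ ℤ/6 ⊕ ℤ/6

Derivation:
rank_ℚ(R)=3; free=3−3=0
SNF(R) diag = [2, 6, 6] → torsion [2, 6, 6]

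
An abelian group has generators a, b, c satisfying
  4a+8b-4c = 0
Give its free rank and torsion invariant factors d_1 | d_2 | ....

rank_ℚ(R)=1; free=3−1=2
SNF(R) diag = [4] → torsion [4]

Answer: M ≅ ℤ^2 ⊕ ℤ/4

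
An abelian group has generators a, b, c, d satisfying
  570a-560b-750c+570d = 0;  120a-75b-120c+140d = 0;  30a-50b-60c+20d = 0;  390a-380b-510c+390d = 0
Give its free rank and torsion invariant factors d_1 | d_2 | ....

rank_ℚ(R)=4; free=4−4=0
SNF(R) diag = [5, 10, 30, 60] → torsion [5, 10, 30, 60]

Answer: M ≅ ℤ/5 ⊕ ℤ/10 ⊕ ℤ/30 ⊕ ℤ/60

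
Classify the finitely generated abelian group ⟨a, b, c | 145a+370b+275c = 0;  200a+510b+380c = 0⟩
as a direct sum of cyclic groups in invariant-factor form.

Answer: M ≅ ℤ^1 ⊕ ℤ/5 ⊕ ℤ/10

Derivation:
rank_ℚ(R)=2; free=3−2=1
SNF(R) diag = [5, 10] → torsion [5, 10]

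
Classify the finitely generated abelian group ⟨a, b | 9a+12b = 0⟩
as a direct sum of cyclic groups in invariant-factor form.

Answer: M ≅ ℤ^1 ⊕ ℤ/3

Derivation:
rank_ℚ(R)=1; free=2−1=1
SNF(R) diag = [3] → torsion [3]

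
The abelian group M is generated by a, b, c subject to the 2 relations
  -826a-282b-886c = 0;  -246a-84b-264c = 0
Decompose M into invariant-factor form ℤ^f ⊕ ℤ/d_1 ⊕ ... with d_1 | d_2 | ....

Answer: M ≅ ℤ^1 ⊕ ℤ/2 ⊕ ℤ/6

Derivation:
rank_ℚ(R)=2; free=3−2=1
SNF(R) diag = [2, 6] → torsion [2, 6]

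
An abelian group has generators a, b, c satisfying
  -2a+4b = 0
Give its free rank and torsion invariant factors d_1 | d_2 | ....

rank_ℚ(R)=1; free=3−1=2
SNF(R) diag = [2] → torsion [2]

Answer: M ≅ ℤ^2 ⊕ ℤ/2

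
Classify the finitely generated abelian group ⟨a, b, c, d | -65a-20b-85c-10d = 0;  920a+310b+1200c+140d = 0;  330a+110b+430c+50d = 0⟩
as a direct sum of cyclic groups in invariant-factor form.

rank_ℚ(R)=3; free=4−3=1
SNF(R) diag = [5, 10, 10] → torsion [5, 10, 10]

Answer: M ≅ ℤ^1 ⊕ ℤ/5 ⊕ ℤ/10 ⊕ ℤ/10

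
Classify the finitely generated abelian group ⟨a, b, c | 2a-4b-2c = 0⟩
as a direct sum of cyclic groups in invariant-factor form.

rank_ℚ(R)=1; free=3−1=2
SNF(R) diag = [2] → torsion [2]

Answer: M ≅ ℤ^2 ⊕ ℤ/2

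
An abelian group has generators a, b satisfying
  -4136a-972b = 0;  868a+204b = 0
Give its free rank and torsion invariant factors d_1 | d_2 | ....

Answer: M ≅ ℤ/4 ⊕ ℤ/12

Derivation:
rank_ℚ(R)=2; free=2−2=0
SNF(R) diag = [4, 12] → torsion [4, 12]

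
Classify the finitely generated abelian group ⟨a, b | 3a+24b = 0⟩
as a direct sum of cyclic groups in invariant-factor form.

Answer: M ≅ ℤ^1 ⊕ ℤ/3

Derivation:
rank_ℚ(R)=1; free=2−1=1
SNF(R) diag = [3] → torsion [3]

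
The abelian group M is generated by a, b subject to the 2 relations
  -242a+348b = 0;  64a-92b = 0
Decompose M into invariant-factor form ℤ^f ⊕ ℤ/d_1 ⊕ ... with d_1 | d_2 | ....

Answer: M ≅ ℤ/2 ⊕ ℤ/4

Derivation:
rank_ℚ(R)=2; free=2−2=0
SNF(R) diag = [2, 4] → torsion [2, 4]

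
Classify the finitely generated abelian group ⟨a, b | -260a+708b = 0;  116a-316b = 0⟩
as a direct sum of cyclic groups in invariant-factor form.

rank_ℚ(R)=2; free=2−2=0
SNF(R) diag = [4, 8] → torsion [4, 8]

Answer: M ≅ ℤ/4 ⊕ ℤ/8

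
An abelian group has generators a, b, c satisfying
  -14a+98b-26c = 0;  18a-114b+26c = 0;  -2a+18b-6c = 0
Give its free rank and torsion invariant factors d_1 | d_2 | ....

rank_ℚ(R)=3; free=3−3=0
SNF(R) diag = [2, 4, 4] → torsion [2, 4, 4]

Answer: M ≅ ℤ/2 ⊕ ℤ/4 ⊕ ℤ/4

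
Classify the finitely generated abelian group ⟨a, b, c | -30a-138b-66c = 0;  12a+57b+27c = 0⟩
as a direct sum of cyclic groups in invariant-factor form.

rank_ℚ(R)=2; free=3−2=1
SNF(R) diag = [3, 6] → torsion [3, 6]

Answer: M ≅ ℤ^1 ⊕ ℤ/3 ⊕ ℤ/6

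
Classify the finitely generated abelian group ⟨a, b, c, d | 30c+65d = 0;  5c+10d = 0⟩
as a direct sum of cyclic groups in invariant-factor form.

rank_ℚ(R)=2; free=4−2=2
SNF(R) diag = [5, 5] → torsion [5, 5]

Answer: M ≅ ℤ^2 ⊕ ℤ/5 ⊕ ℤ/5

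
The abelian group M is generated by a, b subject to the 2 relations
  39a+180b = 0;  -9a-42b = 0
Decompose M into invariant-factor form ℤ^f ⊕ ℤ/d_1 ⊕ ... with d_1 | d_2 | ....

Answer: M ≅ ℤ/3 ⊕ ℤ/6

Derivation:
rank_ℚ(R)=2; free=2−2=0
SNF(R) diag = [3, 6] → torsion [3, 6]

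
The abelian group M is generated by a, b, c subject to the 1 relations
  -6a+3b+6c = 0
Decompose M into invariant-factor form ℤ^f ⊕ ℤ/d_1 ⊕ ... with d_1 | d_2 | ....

rank_ℚ(R)=1; free=3−1=2
SNF(R) diag = [3] → torsion [3]

Answer: M ≅ ℤ^2 ⊕ ℤ/3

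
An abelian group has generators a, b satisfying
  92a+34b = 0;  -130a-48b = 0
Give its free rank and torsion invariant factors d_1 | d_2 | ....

Answer: M ≅ ℤ/2 ⊕ ℤ/2

Derivation:
rank_ℚ(R)=2; free=2−2=0
SNF(R) diag = [2, 2] → torsion [2, 2]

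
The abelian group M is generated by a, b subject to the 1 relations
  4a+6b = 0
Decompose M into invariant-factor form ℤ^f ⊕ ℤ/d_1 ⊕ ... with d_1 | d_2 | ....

Answer: M ≅ ℤ^1 ⊕ ℤ/2

Derivation:
rank_ℚ(R)=1; free=2−1=1
SNF(R) diag = [2] → torsion [2]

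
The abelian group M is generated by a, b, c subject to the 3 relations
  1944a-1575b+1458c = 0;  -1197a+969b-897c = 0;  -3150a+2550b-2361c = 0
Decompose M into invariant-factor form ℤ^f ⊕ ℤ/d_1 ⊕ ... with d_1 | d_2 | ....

rank_ℚ(R)=3; free=3−3=0
SNF(R) diag = [3, 9, 27] → torsion [3, 9, 27]

Answer: M ≅ ℤ/3 ⊕ ℤ/9 ⊕ ℤ/27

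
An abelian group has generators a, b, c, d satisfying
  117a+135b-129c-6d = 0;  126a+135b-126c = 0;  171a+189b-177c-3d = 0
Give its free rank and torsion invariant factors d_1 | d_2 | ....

rank_ℚ(R)=3; free=4−3=1
SNF(R) diag = [3, 9, 27] → torsion [3, 9, 27]

Answer: M ≅ ℤ^1 ⊕ ℤ/3 ⊕ ℤ/9 ⊕ ℤ/27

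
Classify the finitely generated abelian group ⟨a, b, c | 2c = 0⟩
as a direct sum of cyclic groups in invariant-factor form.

Answer: M ≅ ℤ^2 ⊕ ℤ/2

Derivation:
rank_ℚ(R)=1; free=3−1=2
SNF(R) diag = [2] → torsion [2]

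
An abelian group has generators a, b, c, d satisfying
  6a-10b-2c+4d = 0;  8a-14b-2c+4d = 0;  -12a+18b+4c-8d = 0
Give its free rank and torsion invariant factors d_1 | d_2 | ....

rank_ℚ(R)=3; free=4−3=1
SNF(R) diag = [2, 2, 2] → torsion [2, 2, 2]

Answer: M ≅ ℤ^1 ⊕ ℤ/2 ⊕ ℤ/2 ⊕ ℤ/2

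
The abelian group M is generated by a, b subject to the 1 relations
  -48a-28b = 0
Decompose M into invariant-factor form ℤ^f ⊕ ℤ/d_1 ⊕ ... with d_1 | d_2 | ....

rank_ℚ(R)=1; free=2−1=1
SNF(R) diag = [4] → torsion [4]

Answer: M ≅ ℤ^1 ⊕ ℤ/4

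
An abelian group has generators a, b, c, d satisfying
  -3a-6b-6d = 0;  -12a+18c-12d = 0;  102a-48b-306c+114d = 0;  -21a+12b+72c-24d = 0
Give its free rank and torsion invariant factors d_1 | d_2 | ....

Answer: M ≅ ℤ/3 ⊕ ℤ/6 ⊕ ℤ/18 ⊕ ℤ/18

Derivation:
rank_ℚ(R)=4; free=4−4=0
SNF(R) diag = [3, 6, 18, 18] → torsion [3, 6, 18, 18]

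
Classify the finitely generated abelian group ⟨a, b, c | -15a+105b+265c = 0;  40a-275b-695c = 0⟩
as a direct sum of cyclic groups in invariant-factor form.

Answer: M ≅ ℤ^1 ⊕ ℤ/5 ⊕ ℤ/5

Derivation:
rank_ℚ(R)=2; free=3−2=1
SNF(R) diag = [5, 5] → torsion [5, 5]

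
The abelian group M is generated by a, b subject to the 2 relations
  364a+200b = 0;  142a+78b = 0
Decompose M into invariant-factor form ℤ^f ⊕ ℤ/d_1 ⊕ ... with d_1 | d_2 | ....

Answer: M ≅ ℤ/2 ⊕ ℤ/4

Derivation:
rank_ℚ(R)=2; free=2−2=0
SNF(R) diag = [2, 4] → torsion [2, 4]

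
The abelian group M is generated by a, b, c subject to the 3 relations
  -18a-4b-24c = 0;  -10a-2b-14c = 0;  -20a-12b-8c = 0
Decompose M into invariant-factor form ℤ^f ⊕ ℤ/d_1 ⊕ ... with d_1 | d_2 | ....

rank_ℚ(R)=3; free=3−3=0
SNF(R) diag = [2, 2, 4] → torsion [2, 2, 4]

Answer: M ≅ ℤ/2 ⊕ ℤ/2 ⊕ ℤ/4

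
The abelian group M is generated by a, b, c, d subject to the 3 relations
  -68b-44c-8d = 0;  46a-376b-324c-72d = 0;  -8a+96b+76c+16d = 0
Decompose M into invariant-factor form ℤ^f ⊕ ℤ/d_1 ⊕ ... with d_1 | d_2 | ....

rank_ℚ(R)=3; free=4−3=1
SNF(R) diag = [2, 4, 12] → torsion [2, 4, 12]

Answer: M ≅ ℤ^1 ⊕ ℤ/2 ⊕ ℤ/4 ⊕ ℤ/12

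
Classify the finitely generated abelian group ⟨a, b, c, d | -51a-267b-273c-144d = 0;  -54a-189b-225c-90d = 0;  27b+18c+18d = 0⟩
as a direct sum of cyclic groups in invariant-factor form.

rank_ℚ(R)=3; free=4−3=1
SNF(R) diag = [3, 9, 27] → torsion [3, 9, 27]

Answer: M ≅ ℤ^1 ⊕ ℤ/3 ⊕ ℤ/9 ⊕ ℤ/27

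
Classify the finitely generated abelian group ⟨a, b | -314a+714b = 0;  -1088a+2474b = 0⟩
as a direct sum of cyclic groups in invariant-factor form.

Answer: M ≅ ℤ/2 ⊕ ℤ/2

Derivation:
rank_ℚ(R)=2; free=2−2=0
SNF(R) diag = [2, 2] → torsion [2, 2]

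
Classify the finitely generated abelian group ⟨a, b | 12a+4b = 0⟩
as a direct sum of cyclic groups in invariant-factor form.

Answer: M ≅ ℤ^1 ⊕ ℤ/4

Derivation:
rank_ℚ(R)=1; free=2−1=1
SNF(R) diag = [4] → torsion [4]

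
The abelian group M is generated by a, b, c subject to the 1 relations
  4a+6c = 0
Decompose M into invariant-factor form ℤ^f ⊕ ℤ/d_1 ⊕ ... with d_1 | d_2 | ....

rank_ℚ(R)=1; free=3−1=2
SNF(R) diag = [2] → torsion [2]

Answer: M ≅ ℤ^2 ⊕ ℤ/2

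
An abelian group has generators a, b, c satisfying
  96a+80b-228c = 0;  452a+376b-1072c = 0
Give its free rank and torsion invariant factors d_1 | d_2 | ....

rank_ℚ(R)=2; free=3−2=1
SNF(R) diag = [4, 4] → torsion [4, 4]

Answer: M ≅ ℤ^1 ⊕ ℤ/4 ⊕ ℤ/4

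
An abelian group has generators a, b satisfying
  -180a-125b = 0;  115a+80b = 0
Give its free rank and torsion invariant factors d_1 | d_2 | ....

Answer: M ≅ ℤ/5 ⊕ ℤ/5

Derivation:
rank_ℚ(R)=2; free=2−2=0
SNF(R) diag = [5, 5] → torsion [5, 5]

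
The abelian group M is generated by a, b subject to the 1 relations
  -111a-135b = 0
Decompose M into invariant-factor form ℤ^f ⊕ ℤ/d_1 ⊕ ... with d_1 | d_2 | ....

rank_ℚ(R)=1; free=2−1=1
SNF(R) diag = [3] → torsion [3]

Answer: M ≅ ℤ^1 ⊕ ℤ/3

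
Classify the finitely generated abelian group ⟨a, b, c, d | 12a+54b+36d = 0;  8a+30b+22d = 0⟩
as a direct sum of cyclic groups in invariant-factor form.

Answer: M ≅ ℤ^2 ⊕ ℤ/2 ⊕ ℤ/6

Derivation:
rank_ℚ(R)=2; free=4−2=2
SNF(R) diag = [2, 6] → torsion [2, 6]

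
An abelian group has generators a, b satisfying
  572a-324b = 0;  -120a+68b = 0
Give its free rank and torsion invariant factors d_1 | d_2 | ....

rank_ℚ(R)=2; free=2−2=0
SNF(R) diag = [4, 4] → torsion [4, 4]

Answer: M ≅ ℤ/4 ⊕ ℤ/4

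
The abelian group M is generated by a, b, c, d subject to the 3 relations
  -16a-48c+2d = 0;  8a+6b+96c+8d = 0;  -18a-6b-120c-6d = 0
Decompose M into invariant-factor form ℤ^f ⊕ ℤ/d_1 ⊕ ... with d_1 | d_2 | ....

rank_ℚ(R)=3; free=4−3=1
SNF(R) diag = [2, 6, 6] → torsion [2, 6, 6]

Answer: M ≅ ℤ^1 ⊕ ℤ/2 ⊕ ℤ/6 ⊕ ℤ/6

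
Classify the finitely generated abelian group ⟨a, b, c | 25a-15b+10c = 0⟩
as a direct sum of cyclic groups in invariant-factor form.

rank_ℚ(R)=1; free=3−1=2
SNF(R) diag = [5] → torsion [5]

Answer: M ≅ ℤ^2 ⊕ ℤ/5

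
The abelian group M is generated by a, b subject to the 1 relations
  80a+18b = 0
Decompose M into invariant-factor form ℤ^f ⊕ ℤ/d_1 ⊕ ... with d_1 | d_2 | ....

Answer: M ≅ ℤ^1 ⊕ ℤ/2

Derivation:
rank_ℚ(R)=1; free=2−1=1
SNF(R) diag = [2] → torsion [2]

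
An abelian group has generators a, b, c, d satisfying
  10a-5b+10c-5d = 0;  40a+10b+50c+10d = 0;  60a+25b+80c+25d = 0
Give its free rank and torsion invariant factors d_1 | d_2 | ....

Answer: M ≅ ℤ^1 ⊕ ℤ/5 ⊕ ℤ/10 ⊕ ℤ/10

Derivation:
rank_ℚ(R)=3; free=4−3=1
SNF(R) diag = [5, 10, 10] → torsion [5, 10, 10]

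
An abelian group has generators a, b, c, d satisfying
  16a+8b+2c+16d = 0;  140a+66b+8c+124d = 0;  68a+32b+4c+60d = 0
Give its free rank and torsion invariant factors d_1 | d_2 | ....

rank_ℚ(R)=3; free=4−3=1
SNF(R) diag = [2, 2, 4] → torsion [2, 2, 4]

Answer: M ≅ ℤ^1 ⊕ ℤ/2 ⊕ ℤ/2 ⊕ ℤ/4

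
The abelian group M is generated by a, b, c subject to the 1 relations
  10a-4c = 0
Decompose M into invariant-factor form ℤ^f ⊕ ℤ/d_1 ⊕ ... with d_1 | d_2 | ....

Answer: M ≅ ℤ^2 ⊕ ℤ/2

Derivation:
rank_ℚ(R)=1; free=3−1=2
SNF(R) diag = [2] → torsion [2]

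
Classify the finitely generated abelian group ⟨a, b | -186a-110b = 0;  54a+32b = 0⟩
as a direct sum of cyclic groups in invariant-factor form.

Answer: M ≅ ℤ/2 ⊕ ℤ/6

Derivation:
rank_ℚ(R)=2; free=2−2=0
SNF(R) diag = [2, 6] → torsion [2, 6]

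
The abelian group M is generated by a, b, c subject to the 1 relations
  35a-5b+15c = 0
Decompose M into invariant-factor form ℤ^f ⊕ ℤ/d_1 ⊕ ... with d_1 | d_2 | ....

rank_ℚ(R)=1; free=3−1=2
SNF(R) diag = [5] → torsion [5]

Answer: M ≅ ℤ^2 ⊕ ℤ/5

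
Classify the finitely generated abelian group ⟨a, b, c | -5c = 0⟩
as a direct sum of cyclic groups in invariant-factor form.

Answer: M ≅ ℤ^2 ⊕ ℤ/5

Derivation:
rank_ℚ(R)=1; free=3−1=2
SNF(R) diag = [5] → torsion [5]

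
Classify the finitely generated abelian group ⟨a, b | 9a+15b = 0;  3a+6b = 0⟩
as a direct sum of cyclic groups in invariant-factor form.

rank_ℚ(R)=2; free=2−2=0
SNF(R) diag = [3, 3] → torsion [3, 3]

Answer: M ≅ ℤ/3 ⊕ ℤ/3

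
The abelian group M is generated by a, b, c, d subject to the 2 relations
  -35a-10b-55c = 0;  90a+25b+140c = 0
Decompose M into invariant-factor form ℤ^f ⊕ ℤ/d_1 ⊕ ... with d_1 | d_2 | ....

rank_ℚ(R)=2; free=4−2=2
SNF(R) diag = [5, 5] → torsion [5, 5]

Answer: M ≅ ℤ^2 ⊕ ℤ/5 ⊕ ℤ/5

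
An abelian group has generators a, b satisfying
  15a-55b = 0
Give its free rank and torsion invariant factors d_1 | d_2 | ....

rank_ℚ(R)=1; free=2−1=1
SNF(R) diag = [5] → torsion [5]

Answer: M ≅ ℤ^1 ⊕ ℤ/5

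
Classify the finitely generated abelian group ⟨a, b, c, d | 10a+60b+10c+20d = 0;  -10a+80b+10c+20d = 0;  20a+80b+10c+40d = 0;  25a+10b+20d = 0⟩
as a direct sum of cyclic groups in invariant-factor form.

Answer: M ≅ ℤ/5 ⊕ ℤ/10 ⊕ ℤ/20 ⊕ ℤ/20

Derivation:
rank_ℚ(R)=4; free=4−4=0
SNF(R) diag = [5, 10, 20, 20] → torsion [5, 10, 20, 20]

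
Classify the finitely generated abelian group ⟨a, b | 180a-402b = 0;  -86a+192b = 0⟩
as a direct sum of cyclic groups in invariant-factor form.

rank_ℚ(R)=2; free=2−2=0
SNF(R) diag = [2, 6] → torsion [2, 6]

Answer: M ≅ ℤ/2 ⊕ ℤ/6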